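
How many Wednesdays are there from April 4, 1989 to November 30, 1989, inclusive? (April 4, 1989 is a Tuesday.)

April 4, 1989 is a Tuesday; the first Wednesday on or after it is April 5, 1989 (1 day later).
From April 5, 1989 to November 30, 1989: 25 + 31 + 30 + 31 + 31 + 30 + 31 + 30 = 239 days (rest of April, May, June, July, August, September, October, November).
239 ÷ 7 = 34 full weeks with remainder 1, so 34 more Wednesdays after the first → 35.

35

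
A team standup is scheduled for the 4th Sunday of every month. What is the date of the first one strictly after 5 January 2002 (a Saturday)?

January 2002 starts on a Tuesday; its first Sunday is the 6th, so the 4th Sunday is the 27th — 27 January 2002.
27 January 2002 is after 5 January 2002, so that is the next one.

27 January 2002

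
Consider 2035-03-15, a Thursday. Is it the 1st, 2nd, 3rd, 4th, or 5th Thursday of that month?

3rd

Day 15 falls in week ⌈15/7⌉ of the month.
Days 1–7 hold the 1st Thursday, 8–14 the 2nd, 15–21 the 3rd, 22–28 the 4th, 29–31 the 5th.
15 is in the range for the 3rd.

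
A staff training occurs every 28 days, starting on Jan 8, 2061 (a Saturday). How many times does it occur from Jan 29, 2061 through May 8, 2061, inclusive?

Occurrences land 28·i days after Jan 8, 2061 for i = 0, 1, 2, …
Jan 29, 2061 is 21 days after the start; 21 ÷ 28 = 0 remainder 21; since the remainder is 21, round up to i = 1. First occurrence in the window: #2 on Feb 5, 2061 (1×28 = 28 days in).
May 8, 2061 is 120 days after the start; 120 ÷ 28 = 4 remainder 8. Last occurrence in the window: #5 on Apr 30, 2061.
Occurrences #2 through #5: 4 in total.

4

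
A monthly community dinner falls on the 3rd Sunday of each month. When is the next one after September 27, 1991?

September 1991 starts on a Sunday; its first Sunday is the 1st, so the 3rd Sunday is the 15th — September 15, 1991.
That is not after September 27, 1991, so look at October 1991.
October 1991 starts on a Tuesday; its first Sunday is the 6th, so the 3rd Sunday is the 20th — October 20, 1991.

October 20, 1991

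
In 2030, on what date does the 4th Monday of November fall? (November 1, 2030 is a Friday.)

November 25, 2030

November 2030 begins on a Friday, so the first Monday is November 4 (3 days later).
The 4th Monday is 3 weeks later: 4 + 21 = 25.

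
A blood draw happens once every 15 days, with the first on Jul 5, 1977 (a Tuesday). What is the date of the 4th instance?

The 4th occurrence is 3 intervals after the first: 3 × 15 = 45 days after Jul 5, 1977.
Jul has 31 days — 26 days to the end of Jul leaves 19.
19 days into Aug → Aug 19, 1977.

Aug 19, 1977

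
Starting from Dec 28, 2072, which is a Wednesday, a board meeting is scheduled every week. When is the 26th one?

The 26th occurrence is 25 intervals after the first: 25 × 7 = 175 days after Dec 28, 2072.
Dec has 31 days — 3 days to the end of Dec leaves 172.
Jan has 31 days (141 left).
Feb has 28 days (113 left).
Mar has 31 days (82 left).
Apr has 30 days (52 left).
May has 31 days (21 left).
21 days into Jun → Jun 21, 2073.

Jun 21, 2073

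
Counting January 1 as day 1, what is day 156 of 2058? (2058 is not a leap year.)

January has 31 days (156 − 31 = 125 remain).
February has 28 days (125 − 28 = 97 remain).
March has 31 days (97 − 31 = 66 remain).
April has 30 days (66 − 30 = 36 remain).
May has 31 days (36 − 31 = 5 remain).
5 into June → June 5.

June 5, 2058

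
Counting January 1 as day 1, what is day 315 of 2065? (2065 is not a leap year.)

Nov 11, 2065

Jan has 31 days (315 − 31 = 284 remain).
Feb has 28 days (284 − 28 = 256 remain).
Mar has 31 days (256 − 31 = 225 remain).
Apr has 30 days (225 − 30 = 195 remain).
May has 31 days (195 − 31 = 164 remain).
Jun has 30 days (164 − 30 = 134 remain).
Jul has 31 days (134 − 31 = 103 remain).
Aug has 31 days (103 − 31 = 72 remain).
Sep has 30 days (72 − 30 = 42 remain).
Oct has 31 days (42 − 31 = 11 remain).
11 into Nov → Nov 11.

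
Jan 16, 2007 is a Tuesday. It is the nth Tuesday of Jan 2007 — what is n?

3rd

Day 16 falls in week ⌈16/7⌉ of the month.
Days 1–7 hold the 1st Tuesday, 8–14 the 2nd, 15–21 the 3rd, 22–28 the 4th, 29–31 the 5th.
16 is in the range for the 3rd.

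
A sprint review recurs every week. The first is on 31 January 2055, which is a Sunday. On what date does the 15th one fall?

9 May 2055

The 15th occurrence is 14 intervals after the first: 14 × 7 = 98 days after 31 January 2055.
January has 31 days — 0 days to the end of January leaves 98.
February has 28 days (70 left).
March has 31 days (39 left).
April has 30 days (9 left).
9 days into May → 9 May 2055.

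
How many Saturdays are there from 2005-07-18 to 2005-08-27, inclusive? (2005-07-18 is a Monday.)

2005-07-18 is a Monday; the first Saturday on or after it is 2005-07-23 (5 days later).
From 2005-07-23 to 2005-08-27: 8 + 27 = 35 days (rest of July, August).
35 ÷ 7 = 5 full weeks with remainder 0, so 5 more Saturdays after the first → 6.

6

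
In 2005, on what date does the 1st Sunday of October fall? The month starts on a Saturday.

October 2, 2005

October 2005 begins on a Saturday, so the first Sunday is October 2 (1 day later).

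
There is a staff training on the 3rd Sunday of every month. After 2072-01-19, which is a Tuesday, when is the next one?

2072-02-21

January 2072 starts on a Friday; its first Sunday is the 3rd, so the 3rd Sunday is the 17th — 2072-01-17.
That is not after 2072-01-19, so look at February 2072.
February 2072 starts on a Monday; its first Sunday is the 7th, so the 3rd Sunday is the 21st — 2072-02-21.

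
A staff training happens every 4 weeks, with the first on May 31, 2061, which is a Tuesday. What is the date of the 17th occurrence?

August 22, 2062

The 17th occurrence is 16 intervals after the first: 16 × 28 = 448 days after May 31, 2061.
May has 31 days — 0 days to the end of May leaves 448.
From end of May to end of 2061 is 214 days (234 left).
January has 31 days (203 left).
February has 28 days (175 left).
March has 31 days (144 left).
April has 30 days (114 left).
May has 31 days (83 left).
June has 30 days (53 left).
July has 31 days (22 left).
22 days into August → August 22, 2062.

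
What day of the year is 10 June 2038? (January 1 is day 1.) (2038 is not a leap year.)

161

Days in months before June: 31 + 28 + 31 + 30 + 31 = 151.
Plus 10 days into June → day 161.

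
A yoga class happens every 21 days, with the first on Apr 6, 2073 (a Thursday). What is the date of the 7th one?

Aug 10, 2073

The 7th occurrence is 6 intervals after the first: 6 × 21 = 126 days after Apr 6, 2073.
Apr has 30 days — 24 days to the end of Apr leaves 102.
May has 31 days (71 left).
Jun has 30 days (41 left).
Jul has 31 days (10 left).
10 days into Aug → Aug 10, 2073.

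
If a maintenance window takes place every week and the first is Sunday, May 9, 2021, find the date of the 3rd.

May 23, 2021

The 3rd occurrence is 2 intervals after the first: 2 × 7 = 14 days after May 9, 2021.
14 days later is May 23, 2021.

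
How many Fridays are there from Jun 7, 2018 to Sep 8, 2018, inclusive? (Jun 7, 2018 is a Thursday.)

14

Jun 7, 2018 is a Thursday; the first Friday on or after it is Jun 8, 2018 (1 day later).
From Jun 8, 2018 to Sep 8, 2018: 22 + 31 + 31 + 8 = 92 days (rest of Jun, Jul, Aug, Sep).
92 ÷ 7 = 13 full weeks with remainder 1, so 13 more Fridays after the first → 14.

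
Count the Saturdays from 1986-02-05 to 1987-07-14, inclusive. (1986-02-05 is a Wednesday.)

75

1986-02-05 is a Wednesday; the first Saturday on or after it is 1986-02-08 (3 days later).
From 1986-02-08 to 1987-07-14: 326 + 195 = 521 days (rest of 1986, to 1987-07-14 in 1987).
521 ÷ 7 = 74 full weeks with remainder 3, so 74 more Saturdays after the first → 75.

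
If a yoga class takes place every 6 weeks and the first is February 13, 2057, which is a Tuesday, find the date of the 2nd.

The 2nd occurrence is 1 interval after the first: 1 × 42 = 42 days after February 13, 2057.
February has 28 days — 15 days to the end of February leaves 27.
27 days into March → March 27, 2057.

March 27, 2057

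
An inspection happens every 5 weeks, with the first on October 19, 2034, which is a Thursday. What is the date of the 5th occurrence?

March 8, 2035

The 5th occurrence is 4 intervals after the first: 4 × 35 = 140 days after October 19, 2034.
October has 31 days — 12 days to the end of October leaves 128.
November has 30 days (98 left).
December has 31 days (67 left).
January has 31 days (36 left).
February has 28 days (8 left).
8 days into March → March 8, 2035.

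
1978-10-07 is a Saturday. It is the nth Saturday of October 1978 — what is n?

1st

Day 7 falls in week ⌈7/7⌉ of the month.
Days 1–7 hold the 1st Saturday, 8–14 the 2nd, 15–21 the 3rd, 22–28 the 4th, 29–31 the 5th.
7 is in the range for the 1st.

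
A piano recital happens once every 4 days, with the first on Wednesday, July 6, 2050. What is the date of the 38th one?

December 1, 2050

The 38th occurrence is 37 intervals after the first: 37 × 4 = 148 days after July 6, 2050.
July has 31 days — 25 days to the end of July leaves 123.
August has 31 days (92 left).
September has 30 days (62 left).
October has 31 days (31 left).
November has 30 days (1 left).
1 day into December → December 1, 2050.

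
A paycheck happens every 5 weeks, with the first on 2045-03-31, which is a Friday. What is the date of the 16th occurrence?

The 16th occurrence is 15 intervals after the first: 15 × 35 = 525 days after 2045-03-31.
March has 31 days — 0 days to the end of March leaves 525.
From end of March to end of 2045 is 275 days (250 left).
January has 31 days (219 left).
February has 28 days (191 left).
March has 31 days (160 left).
April has 30 days (130 left).
May has 31 days (99 left).
June has 30 days (69 left).
July has 31 days (38 left).
August has 31 days (7 left).
7 days into September → 2046-09-07.

2046-09-07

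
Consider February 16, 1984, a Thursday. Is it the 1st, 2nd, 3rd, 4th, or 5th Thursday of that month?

3rd

Day 16 falls in week ⌈16/7⌉ of the month.
Days 1–7 hold the 1st Thursday, 8–14 the 2nd, 15–21 the 3rd, 22–28 the 4th, 29–31 the 5th.
16 is in the range for the 3rd.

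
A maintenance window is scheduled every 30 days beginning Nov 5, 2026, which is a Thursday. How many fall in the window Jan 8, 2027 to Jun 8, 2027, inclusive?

5

Occurrences land 30·i days after Nov 5, 2026 for i = 0, 1, 2, …
Jan 8, 2027 is 64 days after the start; 64 ÷ 30 = 2 remainder 4; since the remainder is 4, round up to i = 3. First occurrence in the window: #4 on Feb 3, 2027 (3×30 = 90 days in).
Jun 8, 2027 is 215 days after the start; 215 ÷ 30 = 7 remainder 5. Last occurrence in the window: #8 on Jun 3, 2027.
Occurrences #4 through #8: 5 in total.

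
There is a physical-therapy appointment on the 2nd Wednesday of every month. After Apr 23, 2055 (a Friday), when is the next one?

Apr 2055 starts on a Thursday; its first Wednesday is the 7th, so the 2nd Wednesday is the 14th — Apr 14, 2055.
That is not after Apr 23, 2055, so look at May 2055.
May 2055 starts on a Saturday; its first Wednesday is the 5th, so the 2nd Wednesday is the 12th — May 12, 2055.

May 12, 2055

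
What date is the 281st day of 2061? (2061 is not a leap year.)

Jan has 31 days (281 − 31 = 250 remain).
Feb has 28 days (250 − 28 = 222 remain).
Mar has 31 days (222 − 31 = 191 remain).
Apr has 30 days (191 − 30 = 161 remain).
May has 31 days (161 − 31 = 130 remain).
Jun has 30 days (130 − 30 = 100 remain).
Jul has 31 days (100 − 31 = 69 remain).
Aug has 31 days (69 − 31 = 38 remain).
Sep has 30 days (38 − 30 = 8 remain).
8 into Oct → Oct 8.

Oct 8, 2061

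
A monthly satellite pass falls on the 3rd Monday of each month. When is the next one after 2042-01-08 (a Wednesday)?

January 2042 starts on a Wednesday; its first Monday is the 6th, so the 3rd Monday is the 20th — 2042-01-20.
2042-01-20 is after 2042-01-08, so that is the next one.

2042-01-20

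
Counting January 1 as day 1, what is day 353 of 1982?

January has 31 days (353 − 31 = 322 remain).
February has 28 days (322 − 28 = 294 remain).
March has 31 days (294 − 31 = 263 remain).
April has 30 days (263 − 30 = 233 remain).
May has 31 days (233 − 31 = 202 remain).
June has 30 days (202 − 30 = 172 remain).
July has 31 days (172 − 31 = 141 remain).
August has 31 days (141 − 31 = 110 remain).
September has 30 days (110 − 30 = 80 remain).
October has 31 days (80 − 31 = 49 remain).
November has 30 days (49 − 30 = 19 remain).
19 into December → December 19.

December 19, 1982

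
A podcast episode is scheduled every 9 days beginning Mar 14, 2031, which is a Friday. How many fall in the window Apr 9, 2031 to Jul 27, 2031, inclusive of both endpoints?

13

Occurrences land 9·i days after Mar 14, 2031 for i = 0, 1, 2, …
Apr 9, 2031 is 26 days after the start; 26 ÷ 9 = 2 remainder 8; since the remainder is 8, round up to i = 3. First occurrence in the window: #4 on Apr 10, 2031 (3×9 = 27 days in).
Jul 27, 2031 is 135 days after the start; 135 ÷ 9 = 15 remainder 0. Last occurrence in the window: #16 on Jul 27, 2031.
Occurrences #4 through #16: 13 in total.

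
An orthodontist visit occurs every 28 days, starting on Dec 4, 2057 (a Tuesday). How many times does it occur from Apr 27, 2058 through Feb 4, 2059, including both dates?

10

Occurrences land 28·i days after Dec 4, 2057 for i = 0, 1, 2, …
Apr 27, 2058 is 144 days after the start; 144 ÷ 28 = 5 remainder 4; since the remainder is 4, round up to i = 6. First occurrence in the window: #7 on May 21, 2058 (6×28 = 168 days in).
Feb 4, 2059 is 427 days after the start; 427 ÷ 28 = 15 remainder 7. Last occurrence in the window: #16 on Jan 28, 2059.
Occurrences #7 through #16: 10 in total.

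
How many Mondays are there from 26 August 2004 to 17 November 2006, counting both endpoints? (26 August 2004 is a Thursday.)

26 August 2004 is a Thursday; the first Monday on or after it is 30 August 2004 (4 days later).
From 30 August 2004 to 17 November 2006: 123 + 365 + 321 = 809 days (rest of 2004, 2005, to 17 November 2006 in 2006).
809 ÷ 7 = 115 full weeks with remainder 4, so 115 more Mondays after the first → 116.

116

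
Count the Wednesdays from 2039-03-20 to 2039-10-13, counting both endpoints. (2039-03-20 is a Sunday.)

30

2039-03-20 is a Sunday; the first Wednesday on or after it is 2039-03-23 (3 days later).
From 2039-03-23 to 2039-10-13: 8 + 30 + 31 + 30 + 31 + 31 + 30 + 13 = 204 days (rest of March, April, May, June, July, August, September, October).
204 ÷ 7 = 29 full weeks with remainder 1, so 29 more Wednesdays after the first → 30.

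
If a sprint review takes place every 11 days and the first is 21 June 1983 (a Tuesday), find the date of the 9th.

The 9th occurrence is 8 intervals after the first: 8 × 11 = 88 days after 21 June 1983.
June has 30 days — 9 days to the end of June leaves 79.
July has 31 days (48 left).
August has 31 days (17 left).
17 days into September → 17 September 1983.

17 September 1983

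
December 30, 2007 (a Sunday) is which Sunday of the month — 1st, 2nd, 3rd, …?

5th

Day 30 falls in week ⌈30/7⌉ of the month.
Days 1–7 hold the 1st Sunday, 8–14 the 2nd, 15–21 the 3rd, 22–28 the 4th, 29–31 the 5th.
30 is in the range for the 5th.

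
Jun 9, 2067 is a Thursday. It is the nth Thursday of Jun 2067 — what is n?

2nd

Day 9 falls in week ⌈9/7⌉ of the month.
Days 1–7 hold the 1st Thursday, 8–14 the 2nd, 15–21 the 3rd, 22–28 the 4th, 29–31 the 5th.
9 is in the range for the 2nd.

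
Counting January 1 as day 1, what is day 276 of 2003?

January has 31 days (276 − 31 = 245 remain).
February has 28 days (245 − 28 = 217 remain).
March has 31 days (217 − 31 = 186 remain).
April has 30 days (186 − 30 = 156 remain).
May has 31 days (156 − 31 = 125 remain).
June has 30 days (125 − 30 = 95 remain).
July has 31 days (95 − 31 = 64 remain).
August has 31 days (64 − 31 = 33 remain).
September has 30 days (33 − 30 = 3 remain).
3 into October → October 3.

3 October 2003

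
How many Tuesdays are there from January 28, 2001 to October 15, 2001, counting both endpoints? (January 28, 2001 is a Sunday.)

37

January 28, 2001 is a Sunday; the first Tuesday on or after it is January 30, 2001 (2 days later).
From January 30, 2001 to October 15, 2001: 1 + 28 + 31 + 30 + 31 + 30 + 31 + 31 + 30 + 15 = 258 days (rest of January, February, March, April, May, June, July, August, September, October).
258 ÷ 7 = 36 full weeks with remainder 6, so 36 more Tuesdays after the first → 37.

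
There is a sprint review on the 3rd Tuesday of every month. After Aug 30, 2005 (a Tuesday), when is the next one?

Sep 20, 2005

Aug 2005 starts on a Monday; its first Tuesday is the 2nd, so the 3rd Tuesday is the 16th — Aug 16, 2005.
That is not after Aug 30, 2005, so look at Sep 2005.
Sep 2005 starts on a Thursday; its first Tuesday is the 6th, so the 3rd Tuesday is the 20th — Sep 20, 2005.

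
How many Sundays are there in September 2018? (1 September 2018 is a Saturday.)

1 September 2018 is a Saturday; the first Sunday on or after it is 2 September 2018 (1 day later).
From 2 September 2018 to 30 September 2018 is 30 − 2 = 28 days.
28 ÷ 7 = 4 full weeks with remainder 0, so 4 more Sundays after the first → 5.

5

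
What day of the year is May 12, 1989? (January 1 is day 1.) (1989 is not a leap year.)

Days in months before May: 31 + 28 + 31 + 30 = 120.
Plus 12 days into May → day 132.

132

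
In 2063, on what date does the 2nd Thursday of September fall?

The first Thursday of September 2063 is September 6.
The 2nd Thursday is 1 weeks later: 6 + 7 = 13.

2063-09-13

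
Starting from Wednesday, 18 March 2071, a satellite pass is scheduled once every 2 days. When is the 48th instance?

The 48th occurrence is 47 intervals after the first: 47 × 2 = 94 days after 18 March 2071.
March has 31 days — 13 days to the end of March leaves 81.
April has 30 days (51 left).
May has 31 days (20 left).
20 days into June → 20 June 2071.

20 June 2071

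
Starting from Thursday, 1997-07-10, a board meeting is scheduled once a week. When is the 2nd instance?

The 2nd occurrence is 1 interval after the first: 1 × 7 = 7 days after 1997-07-10.
7 days later is 1997-07-17.

1997-07-17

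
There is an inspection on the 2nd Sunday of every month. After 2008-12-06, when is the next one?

December 2008 starts on a Monday; its first Sunday is the 7th, so the 2nd Sunday is the 14th — 2008-12-14.
2008-12-14 is after 2008-12-06, so that is the next one.

2008-12-14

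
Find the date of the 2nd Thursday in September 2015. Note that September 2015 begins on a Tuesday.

September 2015 begins on a Tuesday, so the first Thursday is September 3 (2 days later).
The 2nd Thursday is 1 weeks later: 3 + 7 = 10.

10 September 2015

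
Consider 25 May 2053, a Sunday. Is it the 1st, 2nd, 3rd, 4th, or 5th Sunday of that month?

Day 25 falls in week ⌈25/7⌉ of the month.
Days 1–7 hold the 1st Sunday, 8–14 the 2nd, 15–21 the 3rd, 22–28 the 4th, 29–31 the 5th.
25 is in the range for the 4th.

4th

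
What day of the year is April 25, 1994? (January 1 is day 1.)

Days in months before April: 31 + 28 + 31 = 90.
Plus 25 days into April → day 115.

115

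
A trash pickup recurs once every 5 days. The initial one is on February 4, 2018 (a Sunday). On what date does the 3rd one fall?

February 14, 2018

The 3rd occurrence is 2 intervals after the first: 2 × 5 = 10 days after February 4, 2018.
10 days later is February 14, 2018.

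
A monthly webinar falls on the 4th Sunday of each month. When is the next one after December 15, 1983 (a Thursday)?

December 1983 starts on a Thursday; its first Sunday is the 4th, so the 4th Sunday is the 25th — December 25, 1983.
December 25, 1983 is after December 15, 1983, so that is the next one.

December 25, 1983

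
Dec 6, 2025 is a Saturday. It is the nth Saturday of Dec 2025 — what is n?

Day 6 falls in week ⌈6/7⌉ of the month.
Days 1–7 hold the 1st Saturday, 8–14 the 2nd, 15–21 the 3rd, 22–28 the 4th, 29–31 the 5th.
6 is in the range for the 1st.

1st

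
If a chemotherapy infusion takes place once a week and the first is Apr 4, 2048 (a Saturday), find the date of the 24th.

Sep 12, 2048

The 24th occurrence is 23 intervals after the first: 23 × 7 = 161 days after Apr 4, 2048.
Apr has 30 days — 26 days to the end of Apr leaves 135.
May has 31 days (104 left).
Jun has 30 days (74 left).
Jul has 31 days (43 left).
Aug has 31 days (12 left).
12 days into Sep → Sep 12, 2048.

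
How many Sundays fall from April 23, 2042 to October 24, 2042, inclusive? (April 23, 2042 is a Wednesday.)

April 23, 2042 is a Wednesday; the first Sunday on or after it is April 27, 2042 (4 days later).
From April 27, 2042 to October 24, 2042: 3 + 31 + 30 + 31 + 31 + 30 + 24 = 180 days (rest of April, May, June, July, August, September, October).
180 ÷ 7 = 25 full weeks with remainder 5, so 25 more Sundays after the first → 26.

26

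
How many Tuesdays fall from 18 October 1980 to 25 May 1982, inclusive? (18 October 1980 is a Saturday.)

84

18 October 1980 is a Saturday; the first Tuesday on or after it is 21 October 1980 (3 days later).
From 21 October 1980 to 25 May 1982: 71 + 365 + 145 = 581 days (rest of 1980, 1981, to 25 May 1982 in 1982).
581 ÷ 7 = 83 full weeks with remainder 0, so 83 more Tuesdays after the first → 84.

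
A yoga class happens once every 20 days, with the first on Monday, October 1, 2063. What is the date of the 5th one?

December 20, 2063

The 5th occurrence is 4 intervals after the first: 4 × 20 = 80 days after October 1, 2063.
October has 31 days — 30 days to the end of October leaves 50.
November has 30 days (20 left).
20 days into December → December 20, 2063.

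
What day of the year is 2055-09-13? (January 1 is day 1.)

256

Days in months before September: 31 + 28 + 31 + 30 + 31 + 30 + 31 + 31 = 243.
Plus 13 days into September → day 256.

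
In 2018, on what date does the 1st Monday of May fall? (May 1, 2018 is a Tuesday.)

May 2018 begins on a Tuesday, so the first Monday is May 7 (6 days later).

2018-05-07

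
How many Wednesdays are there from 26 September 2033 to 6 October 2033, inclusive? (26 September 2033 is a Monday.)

2

26 September 2033 is a Monday; the first Wednesday on or after it is 28 September 2033 (2 days later).
From 28 September 2033 to 6 October 2033: 2 + 6 = 8 days (rest of September, October).
8 ÷ 7 = 1 full weeks with remainder 1, so 1 more Wednesdays after the first → 2.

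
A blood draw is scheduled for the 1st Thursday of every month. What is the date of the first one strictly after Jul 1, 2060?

Aug 5, 2060

Jul 2060 starts on a Thursday, so its 1st Thursday is Jul 1, 2060.
That is not after Jul 1, 2060, so look at Aug 2060.
Aug 2060 starts on a Sunday, so its 1st Thursday is Aug 5, 2060 (4 days in).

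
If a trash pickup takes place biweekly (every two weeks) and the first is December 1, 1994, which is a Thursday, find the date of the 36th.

The 36th occurrence is 35 intervals after the first: 35 × 14 = 490 days after December 1, 1994.
December has 31 days — 30 days to the end of December leaves 460.
1995 has 365 days (95 left).
January has 31 days (64 left).
February has 29 days (35 left).
March has 31 days (4 left).
4 days into April → April 4, 1996.

April 4, 1996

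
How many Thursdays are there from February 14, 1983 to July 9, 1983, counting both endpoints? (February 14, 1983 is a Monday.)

February 14, 1983 is a Monday; the first Thursday on or after it is February 17, 1983 (3 days later).
From February 17, 1983 to July 9, 1983: 11 + 31 + 30 + 31 + 30 + 9 = 142 days (rest of February, March, April, May, June, July).
142 ÷ 7 = 20 full weeks with remainder 2, so 20 more Thursdays after the first → 21.

21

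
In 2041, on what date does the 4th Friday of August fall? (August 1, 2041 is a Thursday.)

August 23, 2041

August 2041 begins on a Thursday, so the first Friday is August 2 (1 day later).
The 4th Friday is 3 weeks later: 2 + 21 = 23.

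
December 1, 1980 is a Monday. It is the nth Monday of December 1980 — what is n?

Day 1 falls in week ⌈1/7⌉ of the month.
Days 1–7 hold the 1st Monday, 8–14 the 2nd, 15–21 the 3rd, 22–28 the 4th, 29–31 the 5th.
1 is in the range for the 1st.

1st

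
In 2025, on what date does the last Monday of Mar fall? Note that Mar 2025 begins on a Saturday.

Mar 2025 begins on a Saturday, so the first Monday is Mar 3 (2 days later).
Mar 2025 has 31 days. Adding weeks: 3, 10, 17, 24, 31 — the last one ≤ 31 is the 31st.

Mar 31, 2025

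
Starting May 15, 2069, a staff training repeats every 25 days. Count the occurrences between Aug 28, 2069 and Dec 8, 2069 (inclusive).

4

Occurrences land 25·i days after May 15, 2069 for i = 0, 1, 2, …
Aug 28, 2069 is 105 days after the start; 105 ÷ 25 = 4 remainder 5; since the remainder is 5, round up to i = 5. First occurrence in the window: #6 on Sep 17, 2069 (5×25 = 125 days in).
Dec 8, 2069 is 207 days after the start; 207 ÷ 25 = 8 remainder 7. Last occurrence in the window: #9 on Dec 1, 2069.
Occurrences #6 through #9: 4 in total.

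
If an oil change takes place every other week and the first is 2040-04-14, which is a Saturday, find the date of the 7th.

2040-07-07

The 7th occurrence is 6 intervals after the first: 6 × 14 = 84 days after 2040-04-14.
April has 30 days — 16 days to the end of April leaves 68.
May has 31 days (37 left).
June has 30 days (7 left).
7 days into July → 2040-07-07.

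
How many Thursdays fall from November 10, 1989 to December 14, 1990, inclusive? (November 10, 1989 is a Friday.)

November 10, 1989 is a Friday; the first Thursday on or after it is November 16, 1989 (6 days later).
From November 16, 1989 to December 14, 1990: 45 + 348 = 393 days (rest of 1989, to December 14, 1990 in 1990).
393 ÷ 7 = 56 full weeks with remainder 1, so 56 more Thursdays after the first → 57.

57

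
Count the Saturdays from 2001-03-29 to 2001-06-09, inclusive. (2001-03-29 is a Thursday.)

2001-03-29 is a Thursday; the first Saturday on or after it is 2001-03-31 (2 days later).
From 2001-03-31 to 2001-06-09: 0 + 30 + 31 + 9 = 70 days (rest of March, April, May, June).
70 ÷ 7 = 10 full weeks with remainder 0, so 10 more Saturdays after the first → 11.

11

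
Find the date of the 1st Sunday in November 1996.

The first Sunday of November 1996 is November 3.

3 November 1996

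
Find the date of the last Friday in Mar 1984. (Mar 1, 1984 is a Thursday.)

Mar 1984 begins on a Thursday, so the first Friday is Mar 2 (1 day later).
Mar 1984 has 31 days. Adding weeks: 2, 9, 16, 23, 30 — the last one ≤ 31 is the 30th.

Mar 30, 1984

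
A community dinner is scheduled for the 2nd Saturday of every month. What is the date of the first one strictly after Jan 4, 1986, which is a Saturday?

Jan 1986 starts on a Wednesday; its first Saturday is the 4th, so the 2nd Saturday is the 11th — Jan 11, 1986.
Jan 11, 1986 is after Jan 4, 1986, so that is the next one.

Jan 11, 1986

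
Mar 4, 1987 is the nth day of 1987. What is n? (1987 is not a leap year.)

63

Days in months before Mar: 31 + 28 = 59.
Plus 4 days into Mar → day 63.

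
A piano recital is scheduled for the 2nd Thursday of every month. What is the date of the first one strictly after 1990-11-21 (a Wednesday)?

November 1990 starts on a Thursday; its first Thursday is the 1st, so the 2nd Thursday is the 8th — 1990-11-08.
That is not after 1990-11-21, so look at December 1990.
December 1990 starts on a Saturday; its first Thursday is the 6th, so the 2nd Thursday is the 13th — 1990-12-13.

1990-12-13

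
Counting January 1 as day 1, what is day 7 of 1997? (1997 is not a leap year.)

Jan 7, 1997

7 into Jan → Jan 7.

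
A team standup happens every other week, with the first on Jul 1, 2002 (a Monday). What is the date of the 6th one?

Sep 9, 2002

The 6th occurrence is 5 intervals after the first: 5 × 14 = 70 days after Jul 1, 2002.
Jul has 31 days — 30 days to the end of Jul leaves 40.
Aug has 31 days (9 left).
9 days into Sep → Sep 9, 2002.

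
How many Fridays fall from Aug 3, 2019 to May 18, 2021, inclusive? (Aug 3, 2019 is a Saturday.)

93

Aug 3, 2019 is a Saturday; the first Friday on or after it is Aug 9, 2019 (6 days later).
From Aug 9, 2019 to May 18, 2021: 144 + 366 + 138 = 648 days (rest of 2019, 2020, to May 18, 2021 in 2021).
648 ÷ 7 = 92 full weeks with remainder 4, so 92 more Fridays after the first → 93.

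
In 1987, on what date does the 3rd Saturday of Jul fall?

Jul 18, 1987

Jul 1987 begins on a Wednesday, so the first Saturday is Jul 4 (3 days later).
The 3rd Saturday is 2 weeks later: 4 + 14 = 18.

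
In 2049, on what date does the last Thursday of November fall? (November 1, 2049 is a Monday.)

November 2049 begins on a Monday, so the first Thursday is November 4 (3 days later).
November 2049 has 30 days. Adding weeks: 4, 11, 18, 25 — the last one ≤ 30 is the 25th.

November 25, 2049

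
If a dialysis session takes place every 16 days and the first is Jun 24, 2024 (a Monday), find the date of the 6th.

Sep 12, 2024

The 6th occurrence is 5 intervals after the first: 5 × 16 = 80 days after Jun 24, 2024.
Jun has 30 days — 6 days to the end of Jun leaves 74.
Jul has 31 days (43 left).
Aug has 31 days (12 left).
12 days into Sep → Sep 12, 2024.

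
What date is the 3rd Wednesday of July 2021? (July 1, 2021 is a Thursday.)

July 21, 2021

July 2021 begins on a Thursday, so the first Wednesday is July 7 (6 days later).
The 3rd Wednesday is 2 weeks later: 7 + 14 = 21.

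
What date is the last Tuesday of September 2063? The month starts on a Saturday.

September 2063 begins on a Saturday, so the first Tuesday is September 4 (3 days later).
September 2063 has 30 days. Adding weeks: 4, 11, 18, 25 — the last one ≤ 30 is the 25th.

25 September 2063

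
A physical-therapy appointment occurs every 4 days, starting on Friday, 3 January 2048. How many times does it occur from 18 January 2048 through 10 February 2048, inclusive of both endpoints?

Occurrences land 4·i days after 3 January 2048 for i = 0, 1, 2, …
18 January 2048 is 15 days after the start; 15 ÷ 4 = 3 remainder 3; since the remainder is 3, round up to i = 4. First occurrence in the window: #5 on 19 January 2048 (4×4 = 16 days in).
10 February 2048 is 38 days after the start; 38 ÷ 4 = 9 remainder 2. Last occurrence in the window: #10 on 8 February 2048.
Occurrences #5 through #10: 6 in total.

6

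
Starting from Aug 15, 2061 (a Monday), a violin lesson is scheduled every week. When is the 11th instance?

Oct 24, 2061

The 11th occurrence is 10 intervals after the first: 10 × 7 = 70 days after Aug 15, 2061.
Aug has 31 days — 16 days to the end of Aug leaves 54.
Sep has 30 days (24 left).
24 days into Oct → Oct 24, 2061.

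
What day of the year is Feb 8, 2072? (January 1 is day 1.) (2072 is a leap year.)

Days in months before Feb: 31 = 31.
Plus 8 days into Feb → day 39.

39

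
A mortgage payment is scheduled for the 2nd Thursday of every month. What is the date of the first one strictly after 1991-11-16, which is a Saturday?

November 1991 starts on a Friday; its first Thursday is the 7th, so the 2nd Thursday is the 14th — 1991-11-14.
That is not after 1991-11-16, so look at December 1991.
December 1991 starts on a Sunday; its first Thursday is the 5th, so the 2nd Thursday is the 12th — 1991-12-12.

1991-12-12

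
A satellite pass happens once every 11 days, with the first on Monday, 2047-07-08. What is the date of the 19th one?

2048-01-22

The 19th occurrence is 18 intervals after the first: 18 × 11 = 198 days after 2047-07-08.
July has 31 days — 23 days to the end of July leaves 175.
August has 31 days (144 left).
September has 30 days (114 left).
October has 31 days (83 left).
November has 30 days (53 left).
December has 31 days (22 left).
22 days into January → 2048-01-22.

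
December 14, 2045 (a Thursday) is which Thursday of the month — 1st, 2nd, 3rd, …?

Day 14 falls in week ⌈14/7⌉ of the month.
Days 1–7 hold the 1st Thursday, 8–14 the 2nd, 15–21 the 3rd, 22–28 the 4th, 29–31 the 5th.
14 is in the range for the 2nd.

2nd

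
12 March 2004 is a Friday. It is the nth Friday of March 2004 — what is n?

Day 12 falls in week ⌈12/7⌉ of the month.
Days 1–7 hold the 1st Friday, 8–14 the 2nd, 15–21 the 3rd, 22–28 the 4th, 29–31 the 5th.
12 is in the range for the 2nd.

2nd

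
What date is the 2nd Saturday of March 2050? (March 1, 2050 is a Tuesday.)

March 12, 2050

March 2050 begins on a Tuesday, so the first Saturday is March 5 (4 days later).
The 2nd Saturday is 1 weeks later: 5 + 7 = 12.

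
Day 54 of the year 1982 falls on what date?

Feb 23, 1982

Jan has 31 days (54 − 31 = 23 remain).
23 into Feb → Feb 23.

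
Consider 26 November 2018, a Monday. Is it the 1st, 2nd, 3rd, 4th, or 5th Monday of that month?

Day 26 falls in week ⌈26/7⌉ of the month.
Days 1–7 hold the 1st Monday, 8–14 the 2nd, 15–21 the 3rd, 22–28 the 4th, 29–31 the 5th.
26 is in the range for the 4th.

4th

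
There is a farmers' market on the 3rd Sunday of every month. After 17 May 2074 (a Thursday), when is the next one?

May 2074 starts on a Tuesday; its first Sunday is the 6th, so the 3rd Sunday is the 20th — 20 May 2074.
20 May 2074 is after 17 May 2074, so that is the next one.

20 May 2074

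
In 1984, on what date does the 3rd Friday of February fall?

The first Friday of February 1984 is February 3.
The 3rd Friday is 2 weeks later: 3 + 14 = 17.

17 February 1984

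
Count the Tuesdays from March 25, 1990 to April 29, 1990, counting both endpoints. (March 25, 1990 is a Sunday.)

5

March 25, 1990 is a Sunday; the first Tuesday on or after it is March 27, 1990 (2 days later).
From March 27, 1990 to April 29, 1990: 4 + 29 = 33 days (rest of March, April).
33 ÷ 7 = 4 full weeks with remainder 5, so 4 more Tuesdays after the first → 5.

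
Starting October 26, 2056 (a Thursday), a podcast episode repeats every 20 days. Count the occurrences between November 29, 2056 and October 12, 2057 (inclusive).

16

Occurrences land 20·i days after October 26, 2056 for i = 0, 1, 2, …
November 29, 2056 is 34 days after the start; 34 ÷ 20 = 1 remainder 14; since the remainder is 14, round up to i = 2. First occurrence in the window: #3 on December 5, 2056 (2×20 = 40 days in).
October 12, 2057 is 351 days after the start; 351 ÷ 20 = 17 remainder 11. Last occurrence in the window: #18 on October 1, 2057.
Occurrences #3 through #18: 16 in total.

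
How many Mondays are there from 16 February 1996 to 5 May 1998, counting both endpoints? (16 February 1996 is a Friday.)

116

16 February 1996 is a Friday; the first Monday on or after it is 19 February 1996 (3 days later).
From 19 February 1996 to 5 May 1998: 316 + 365 + 125 = 806 days (rest of 1996, 1997, to 5 May 1998 in 1998).
806 ÷ 7 = 115 full weeks with remainder 1, so 115 more Mondays after the first → 116.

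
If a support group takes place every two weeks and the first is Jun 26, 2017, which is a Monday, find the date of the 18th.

The 18th occurrence is 17 intervals after the first: 17 × 14 = 238 days after Jun 26, 2017.
Jun has 30 days — 4 days to the end of Jun leaves 234.
Jul has 31 days (203 left).
Aug has 31 days (172 left).
Sep has 30 days (142 left).
Oct has 31 days (111 left).
Nov has 30 days (81 left).
Dec has 31 days (50 left).
Jan has 31 days (19 left).
19 days into Feb → Feb 19, 2018.

Feb 19, 2018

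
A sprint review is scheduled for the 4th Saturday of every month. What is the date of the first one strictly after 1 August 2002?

August 2002 starts on a Thursday; its first Saturday is the 3rd, so the 4th Saturday is the 24th — 24 August 2002.
24 August 2002 is after 1 August 2002, so that is the next one.

24 August 2002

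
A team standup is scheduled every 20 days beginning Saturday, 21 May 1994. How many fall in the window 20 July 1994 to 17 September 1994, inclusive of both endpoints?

Occurrences land 20·i days after 21 May 1994 for i = 0, 1, 2, …
20 July 1994 is 60 days after the start; 60 ÷ 20 = 3 remainder 0. First occurrence in the window: #4 on 20 July 1994 (3×20 = 60 days in).
17 September 1994 is 119 days after the start; 119 ÷ 20 = 5 remainder 19. Last occurrence in the window: #6 on 29 August 1994.
Occurrences #4 through #6: 3 in total.

3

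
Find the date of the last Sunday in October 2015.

October 2015 begins on a Thursday, so the first Sunday is October 4 (3 days later).
October 2015 has 31 days. Adding weeks: 4, 11, 18, 25 — the last one ≤ 31 is the 25th.

25 October 2015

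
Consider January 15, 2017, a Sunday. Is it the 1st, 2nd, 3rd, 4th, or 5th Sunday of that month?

Day 15 falls in week ⌈15/7⌉ of the month.
Days 1–7 hold the 1st Sunday, 8–14 the 2nd, 15–21 the 3rd, 22–28 the 4th, 29–31 the 5th.
15 is in the range for the 3rd.

3rd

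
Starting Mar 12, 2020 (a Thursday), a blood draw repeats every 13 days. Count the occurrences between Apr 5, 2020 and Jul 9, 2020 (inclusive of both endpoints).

Occurrences land 13·i days after Mar 12, 2020 for i = 0, 1, 2, …
Apr 5, 2020 is 24 days after the start; 24 ÷ 13 = 1 remainder 11; since the remainder is 11, round up to i = 2. First occurrence in the window: #3 on Apr 7, 2020 (2×13 = 26 days in).
Jul 9, 2020 is 119 days after the start; 119 ÷ 13 = 9 remainder 2. Last occurrence in the window: #10 on Jul 7, 2020.
Occurrences #3 through #10: 8 in total.

8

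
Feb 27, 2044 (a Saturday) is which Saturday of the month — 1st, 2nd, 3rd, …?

4th

Day 27 falls in week ⌈27/7⌉ of the month.
Days 1–7 hold the 1st Saturday, 8–14 the 2nd, 15–21 the 3rd, 22–28 the 4th, 29–31 the 5th.
27 is in the range for the 4th.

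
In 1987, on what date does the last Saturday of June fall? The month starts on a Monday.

June 1987 begins on a Monday, so the first Saturday is June 6 (5 days later).
June 1987 has 30 days. Adding weeks: 6, 13, 20, 27 — the last one ≤ 30 is the 27th.

June 27, 1987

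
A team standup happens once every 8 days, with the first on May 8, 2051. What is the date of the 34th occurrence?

Jan 27, 2052

The 34th occurrence is 33 intervals after the first: 33 × 8 = 264 days after May 8, 2051.
May has 31 days — 23 days to the end of May leaves 241.
Jun has 30 days (211 left).
Jul has 31 days (180 left).
Aug has 31 days (149 left).
Sep has 30 days (119 left).
Oct has 31 days (88 left).
Nov has 30 days (58 left).
Dec has 31 days (27 left).
27 days into Jan → Jan 27, 2052.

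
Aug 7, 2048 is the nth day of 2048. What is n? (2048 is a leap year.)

220

Days in months before Aug: 31 + 29 + 31 + 30 + 31 + 30 + 31 = 213.
Plus 7 days into Aug → day 220.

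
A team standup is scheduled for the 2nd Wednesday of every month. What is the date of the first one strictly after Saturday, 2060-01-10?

January 2060 starts on a Thursday; its first Wednesday is the 7th, so the 2nd Wednesday is the 14th — 2060-01-14.
2060-01-14 is after 2060-01-10, so that is the next one.

2060-01-14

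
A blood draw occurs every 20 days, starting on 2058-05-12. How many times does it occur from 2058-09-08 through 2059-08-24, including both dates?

Occurrences land 20·i days after 2058-05-12 for i = 0, 1, 2, …
2058-09-08 is 119 days after the start; 119 ÷ 20 = 5 remainder 19; since the remainder is 19, round up to i = 6. First occurrence in the window: #7 on 2058-09-09 (6×20 = 120 days in).
2059-08-24 is 469 days after the start; 469 ÷ 20 = 23 remainder 9. Last occurrence in the window: #24 on 2059-08-15.
Occurrences #7 through #24: 18 in total.

18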